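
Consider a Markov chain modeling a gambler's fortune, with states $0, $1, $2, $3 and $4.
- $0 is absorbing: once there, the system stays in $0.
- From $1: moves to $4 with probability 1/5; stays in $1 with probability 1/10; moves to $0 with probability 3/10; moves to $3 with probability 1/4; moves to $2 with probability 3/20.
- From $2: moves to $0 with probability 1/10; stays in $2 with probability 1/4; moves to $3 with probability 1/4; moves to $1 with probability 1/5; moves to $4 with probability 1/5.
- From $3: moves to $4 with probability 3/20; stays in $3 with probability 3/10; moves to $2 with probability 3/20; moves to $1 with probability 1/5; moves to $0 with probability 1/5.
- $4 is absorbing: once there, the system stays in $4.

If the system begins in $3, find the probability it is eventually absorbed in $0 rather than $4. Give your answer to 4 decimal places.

Let h(s) be the probability of absorption at $0 starting from transient state s. Then h($0) = 1 and h($4) = 0. By first-step analysis:
h($1) = 0.3·1 + 0.1·h($1) + 0.15·h($2) + 0.25·h($3) + 0.2·0
h($2) = 0.1·1 + 0.2·h($1) + 0.25·h($2) + 0.25·h($3) + 0.2·0
h($3) = 0.2·1 + 0.2·h($1) + 0.15·h($2) + 0.3·h($3) + 0.15·0
Solving: h($1) = 0.5626, h($2) = 0.4654, h($3) = 0.5462.
Starting from $3, the probability is 0.5462.

0.5462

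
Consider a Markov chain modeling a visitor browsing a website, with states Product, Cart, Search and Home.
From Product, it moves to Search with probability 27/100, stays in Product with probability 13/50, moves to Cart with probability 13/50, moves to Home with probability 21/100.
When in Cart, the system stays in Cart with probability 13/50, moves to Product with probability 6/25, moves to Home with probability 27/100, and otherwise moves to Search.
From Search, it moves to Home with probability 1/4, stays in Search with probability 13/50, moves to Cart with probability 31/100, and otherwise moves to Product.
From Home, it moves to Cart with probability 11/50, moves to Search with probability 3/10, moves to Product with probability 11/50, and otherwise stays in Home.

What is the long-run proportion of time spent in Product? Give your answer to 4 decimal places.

0.2236

Let the stationary distribution be π with π = πP and π_1 + π_2 + π_3 + π_4 = 1.
π_1 = 0.26·π_1 + 0.24·π_2 + 0.18·π_3 + 0.22·π_4
π_2 = 0.26·π_1 + 0.26·π_2 + 0.31·π_3 + 0.22·π_4
π_3 = 0.27·π_1 + 0.23·π_2 + 0.26·π_3 + 0.3·π_4
Solving with the normalization constraint gives π = (0.2236, 0.2633, 0.2643, 0.2488).
So the stationary probability of Product is 0.2236.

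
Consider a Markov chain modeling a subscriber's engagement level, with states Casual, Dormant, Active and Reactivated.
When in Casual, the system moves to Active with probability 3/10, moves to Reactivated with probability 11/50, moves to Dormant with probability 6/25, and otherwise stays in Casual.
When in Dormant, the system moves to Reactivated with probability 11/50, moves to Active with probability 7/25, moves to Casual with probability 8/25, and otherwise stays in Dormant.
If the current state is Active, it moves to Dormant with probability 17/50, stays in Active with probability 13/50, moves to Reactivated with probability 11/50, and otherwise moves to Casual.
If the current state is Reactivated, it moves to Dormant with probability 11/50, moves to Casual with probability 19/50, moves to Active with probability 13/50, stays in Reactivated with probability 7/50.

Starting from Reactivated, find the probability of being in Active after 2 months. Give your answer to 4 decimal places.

0.2796

Propagate the distribution vector 2 months from Reactivated.
After 0 months: (0.0000, 0.0000, 0.0000, 1.0000)
After 1 month: (0.3800, 0.2200, 0.2600, 0.1400)
After 2 months: (0.2616, 0.2500, 0.2796, 0.2088)
P(in Active after 2 months) = 0.2796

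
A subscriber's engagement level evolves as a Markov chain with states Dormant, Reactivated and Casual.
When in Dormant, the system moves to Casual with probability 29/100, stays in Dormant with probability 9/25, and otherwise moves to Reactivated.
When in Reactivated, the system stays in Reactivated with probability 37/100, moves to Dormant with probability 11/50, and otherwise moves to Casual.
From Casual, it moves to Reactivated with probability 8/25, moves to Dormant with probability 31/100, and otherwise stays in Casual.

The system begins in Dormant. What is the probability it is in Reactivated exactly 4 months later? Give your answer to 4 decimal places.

Propagate the distribution vector 4 months from Dormant.
After 0 months: (1.0000, 0.0000, 0.0000)
After 1 month: (0.3600, 0.3500, 0.2900)
After 2 months: (0.2965, 0.3483, 0.3552)
After 3 months: (0.2935, 0.3463, 0.3602)
After 4 months: (0.2935, 0.3461, 0.3604)
P(in Reactivated after 4 months) = 0.3461

0.3461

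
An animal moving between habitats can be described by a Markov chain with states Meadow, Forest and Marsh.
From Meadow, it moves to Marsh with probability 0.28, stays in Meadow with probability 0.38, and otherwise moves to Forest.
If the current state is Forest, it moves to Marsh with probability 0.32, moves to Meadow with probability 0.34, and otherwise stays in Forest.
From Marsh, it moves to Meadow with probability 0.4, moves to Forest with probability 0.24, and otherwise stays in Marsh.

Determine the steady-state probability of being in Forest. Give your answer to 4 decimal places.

Let the stationary distribution be π with π = πP and π_1 + π_2 + π_3 = 1.
π_1 = 0.38·π_1 + 0.34·π_2 + 0.4·π_3
π_2 = 0.34·π_1 + 0.34·π_2 + 0.24·π_3
Solving with the normalization constraint gives π = (0.3740, 0.3082, 0.3177).
So the stationary probability of Forest is 0.3082.

0.3082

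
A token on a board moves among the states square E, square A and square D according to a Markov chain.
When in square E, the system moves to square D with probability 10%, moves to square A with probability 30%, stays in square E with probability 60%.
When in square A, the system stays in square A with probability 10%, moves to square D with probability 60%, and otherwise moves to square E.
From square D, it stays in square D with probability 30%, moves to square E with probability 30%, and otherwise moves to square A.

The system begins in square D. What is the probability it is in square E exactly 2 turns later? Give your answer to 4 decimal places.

0.3900

Sum over the intermediate state after 1 turn:
P = P(square D→square E)·P(square E→square E) + P(square D→square A)·P(square A→square E) + P(square D→square D)·P(square D→square E)
  = 0.3×0.6 + 0.4×0.3 + 0.3×0.3
  = 0.1800 + 0.1200 + 0.0900 = 0.3900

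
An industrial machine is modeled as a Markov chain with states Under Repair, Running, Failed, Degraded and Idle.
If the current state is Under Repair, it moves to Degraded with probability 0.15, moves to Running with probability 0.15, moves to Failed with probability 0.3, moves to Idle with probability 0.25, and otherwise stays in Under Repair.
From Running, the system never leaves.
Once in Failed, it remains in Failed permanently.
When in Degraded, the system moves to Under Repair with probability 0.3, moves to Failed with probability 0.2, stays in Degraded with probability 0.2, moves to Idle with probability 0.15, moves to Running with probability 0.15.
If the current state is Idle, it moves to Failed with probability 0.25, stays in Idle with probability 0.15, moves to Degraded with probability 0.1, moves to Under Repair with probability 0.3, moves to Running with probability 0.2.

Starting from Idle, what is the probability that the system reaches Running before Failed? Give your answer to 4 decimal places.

0.4130

Let h(s) be the probability of absorption at Running starting from transient state s. Then h(Running) = 1 and h(Failed) = 0. By first-step analysis:
h(Under Repair) = 0.15·h(Under Repair) + 0.15·1 + 0.3·0 + 0.15·h(Degraded) + 0.25·h(Idle)
h(Degraded) = 0.3·h(Under Repair) + 0.15·1 + 0.2·0 + 0.2·h(Degraded) + 0.15·h(Idle)
h(Idle) = 0.3·h(Under Repair) + 0.2·1 + 0.25·0 + 0.1·h(Degraded) + 0.15·h(Idle)
Solving: h(Under Repair) = 0.3691, h(Degraded) = 0.4034, h(Idle) = 0.4130.
Starting from Idle, the probability is 0.4130.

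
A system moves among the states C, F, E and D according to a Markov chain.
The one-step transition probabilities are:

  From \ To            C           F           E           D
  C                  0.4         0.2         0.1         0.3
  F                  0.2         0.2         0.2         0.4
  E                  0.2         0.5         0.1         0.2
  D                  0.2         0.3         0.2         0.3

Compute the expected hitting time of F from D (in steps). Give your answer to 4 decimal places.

Let t(s) be the expected number of steps to first reach F from state s, with t(F) = 0. Conditioning on the first step:
t(C) = 1 + 0.4·t(C) + 0.1·t(E) + 0.3·t(D)
t(E) = 1 + 0.2·t(C) + 0.1·t(E) + 0.2·t(D)
t(D) = 1 + 0.2·t(C) + 0.2·t(E) + 0.3·t(D)
Solving: t(C) = 3.7407, t(E) = 2.6667, t(D) = 3.2593.
Expected steps from D to F: 3.2593.

3.2593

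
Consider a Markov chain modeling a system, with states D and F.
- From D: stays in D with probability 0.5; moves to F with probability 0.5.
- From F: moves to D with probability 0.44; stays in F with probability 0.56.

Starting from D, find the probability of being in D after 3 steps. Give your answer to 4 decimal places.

Propagate the distribution vector 3 steps from D.
After 0 steps: (1.0000, 0.0000)
After 1 step: (0.5000, 0.5000)
After 2 steps: (0.4700, 0.5300)
After 3 steps: (0.4682, 0.5318)
P(in D after 3 steps) = 0.4682

0.4682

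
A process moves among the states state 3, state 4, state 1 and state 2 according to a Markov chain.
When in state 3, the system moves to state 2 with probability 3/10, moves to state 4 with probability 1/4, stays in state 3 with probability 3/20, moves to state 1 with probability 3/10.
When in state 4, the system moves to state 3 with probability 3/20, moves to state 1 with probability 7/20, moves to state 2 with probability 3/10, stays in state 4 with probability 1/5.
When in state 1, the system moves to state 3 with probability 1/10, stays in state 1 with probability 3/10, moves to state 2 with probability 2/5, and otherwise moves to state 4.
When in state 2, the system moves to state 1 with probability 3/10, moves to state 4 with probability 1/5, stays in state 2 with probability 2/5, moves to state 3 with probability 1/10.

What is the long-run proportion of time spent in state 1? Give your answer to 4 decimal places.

Let the stationary distribution be π with π = πP and π_1 + π_2 + π_3 + π_4 = 1.
π_1 = 0.15·π_1 + 0.15·π_2 + 0.1·π_3 + 0.1·π_4
π_2 = 0.25·π_1 + 0.2·π_2 + 0.2·π_3 + 0.2·π_4
π_3 = 0.3·π_1 + 0.35·π_2 + 0.3·π_3 + 0.3·π_4
Solving with the normalization constraint gives π = (0.1161, 0.2058, 0.3103, 0.3678).
So the stationary probability of state 1 is 0.3103.

0.3103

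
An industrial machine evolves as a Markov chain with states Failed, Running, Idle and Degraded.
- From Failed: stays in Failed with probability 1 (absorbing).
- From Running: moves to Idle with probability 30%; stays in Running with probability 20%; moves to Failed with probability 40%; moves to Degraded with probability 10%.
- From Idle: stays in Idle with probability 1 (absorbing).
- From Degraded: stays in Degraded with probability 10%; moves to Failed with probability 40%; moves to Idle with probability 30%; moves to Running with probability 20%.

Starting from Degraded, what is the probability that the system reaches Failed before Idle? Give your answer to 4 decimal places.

0.5714

Let h(s) be the probability of absorption at Failed starting from transient state s. Then h(Failed) = 1 and h(Idle) = 0. By first-step analysis:
h(Running) = 0.4·1 + 0.2·h(Running) + 0.3·0 + 0.1·h(Degraded)
h(Degraded) = 0.4·1 + 0.2·h(Running) + 0.3·0 + 0.1·h(Degraded)
Solving: h(Running) = 0.5714, h(Degraded) = 0.5714.
Starting from Degraded, the probability is 0.5714.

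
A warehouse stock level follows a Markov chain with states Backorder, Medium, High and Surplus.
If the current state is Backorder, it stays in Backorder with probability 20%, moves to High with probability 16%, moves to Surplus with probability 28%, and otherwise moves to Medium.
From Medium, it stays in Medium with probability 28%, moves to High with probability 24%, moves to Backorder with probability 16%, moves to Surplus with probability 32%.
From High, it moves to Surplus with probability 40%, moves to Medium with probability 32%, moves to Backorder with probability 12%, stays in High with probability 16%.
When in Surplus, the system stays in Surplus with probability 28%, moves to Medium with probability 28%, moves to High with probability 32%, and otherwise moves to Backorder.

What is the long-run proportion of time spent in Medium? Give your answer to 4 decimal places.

0.3009

Let the stationary distribution be π with π = πP and π_1 + π_2 + π_3 + π_4 = 1.
π_1 = 0.2·π_1 + 0.16·π_2 + 0.12·π_3 + 0.12·π_4
π_2 = 0.36·π_1 + 0.28·π_2 + 0.32·π_3 + 0.28·π_4
π_3 = 0.16·π_1 + 0.24·π_2 + 0.16·π_3 + 0.32·π_4
Solving with the normalization constraint gives π = (0.1435, 0.3009, 0.2353, 0.3203).
So the stationary probability of Medium is 0.3009.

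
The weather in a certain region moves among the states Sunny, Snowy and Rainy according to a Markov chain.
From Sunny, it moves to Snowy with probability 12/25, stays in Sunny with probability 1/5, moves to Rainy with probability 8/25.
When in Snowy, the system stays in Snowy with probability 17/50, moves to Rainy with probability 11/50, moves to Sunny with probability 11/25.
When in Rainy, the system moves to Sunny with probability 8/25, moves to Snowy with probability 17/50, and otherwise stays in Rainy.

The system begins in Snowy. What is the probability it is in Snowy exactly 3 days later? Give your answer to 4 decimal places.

0.3831

Propagate the distribution vector 3 days from Snowy.
After 0 days: (0.0000, 1.0000, 0.0000)
After 1 day: (0.4400, 0.3400, 0.2200)
After 2 days: (0.3080, 0.4016, 0.2904)
After 3 days: (0.3312, 0.3831, 0.2856)
P(in Snowy after 3 days) = 0.3831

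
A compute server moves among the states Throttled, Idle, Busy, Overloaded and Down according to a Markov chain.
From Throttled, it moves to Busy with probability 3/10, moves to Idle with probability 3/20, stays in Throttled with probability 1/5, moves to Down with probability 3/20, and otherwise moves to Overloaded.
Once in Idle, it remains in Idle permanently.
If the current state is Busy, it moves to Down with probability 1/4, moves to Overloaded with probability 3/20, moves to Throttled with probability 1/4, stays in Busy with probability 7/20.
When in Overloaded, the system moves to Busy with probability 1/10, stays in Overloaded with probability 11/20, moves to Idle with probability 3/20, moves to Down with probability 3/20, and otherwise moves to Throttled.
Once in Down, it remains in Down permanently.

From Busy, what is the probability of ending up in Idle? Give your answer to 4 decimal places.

0.2493

Let h(s) be the probability of absorption at Idle starting from transient state s. Then h(Idle) = 1 and h(Down) = 0. By first-step analysis:
h(Throttled) = 0.2·h(Throttled) + 0.15·1 + 0.3·h(Busy) + 0.2·h(Overloaded) + 0.15·0
h(Busy) = 0.25·h(Throttled) + 0.35·h(Busy) + 0.15·h(Overloaded) + 0.25·0
h(Overloaded) = 0.05·h(Throttled) + 0.15·1 + 0.1·h(Busy) + 0.55·h(Overloaded) + 0.15·0
Solving: h(Throttled) = 0.3890, h(Busy) = 0.2493, h(Overloaded) = 0.4319.
Starting from Busy, the probability is 0.2493.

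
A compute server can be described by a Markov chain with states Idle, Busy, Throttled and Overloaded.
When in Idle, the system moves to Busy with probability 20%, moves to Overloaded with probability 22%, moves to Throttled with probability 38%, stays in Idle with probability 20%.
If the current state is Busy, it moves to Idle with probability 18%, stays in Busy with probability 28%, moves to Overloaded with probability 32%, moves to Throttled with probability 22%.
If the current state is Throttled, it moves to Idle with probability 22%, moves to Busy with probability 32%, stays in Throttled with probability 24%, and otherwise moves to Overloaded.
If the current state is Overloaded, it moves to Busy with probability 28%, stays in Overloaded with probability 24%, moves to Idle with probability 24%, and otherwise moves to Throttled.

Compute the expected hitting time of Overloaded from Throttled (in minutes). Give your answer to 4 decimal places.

4.0256

Let t(s) be the expected number of minutes to first reach Overloaded from state s, with t(Overloaded) = 0. Conditioning on the first minute:
t(Idle) = 1 + 0.2·t(Idle) + 0.2·t(Busy) + 0.38·t(Throttled)
t(Busy) = 1 + 0.18·t(Idle) + 0.28·t(Busy) + 0.22·t(Throttled)
t(Throttled) = 1 + 0.22·t(Idle) + 0.32·t(Busy) + 0.24·t(Throttled)
Solving: t(Idle) = 4.0714, t(Busy) = 3.6368, t(Throttled) = 4.0256.
Expected minutes from Throttled to Overloaded: 4.0256.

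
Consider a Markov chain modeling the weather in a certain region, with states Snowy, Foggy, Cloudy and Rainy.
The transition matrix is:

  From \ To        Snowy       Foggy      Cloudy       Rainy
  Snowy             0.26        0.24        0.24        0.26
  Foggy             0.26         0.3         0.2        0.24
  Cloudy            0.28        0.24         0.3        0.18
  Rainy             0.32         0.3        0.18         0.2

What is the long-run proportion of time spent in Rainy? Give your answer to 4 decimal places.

Let the stationary distribution be π with π = πP and π_1 + π_2 + π_3 + π_4 = 1.
π_1 = 0.26·π_1 + 0.26·π_2 + 0.28·π_3 + 0.32·π_4
π_2 = 0.24·π_1 + 0.3·π_2 + 0.24·π_3 + 0.3·π_4
π_3 = 0.24·π_1 + 0.2·π_2 + 0.3·π_3 + 0.18·π_4
Solving with the normalization constraint gives π = (0.2780, 0.2695, 0.2296, 0.2229).
So the stationary probability of Rainy is 0.2229.

0.2229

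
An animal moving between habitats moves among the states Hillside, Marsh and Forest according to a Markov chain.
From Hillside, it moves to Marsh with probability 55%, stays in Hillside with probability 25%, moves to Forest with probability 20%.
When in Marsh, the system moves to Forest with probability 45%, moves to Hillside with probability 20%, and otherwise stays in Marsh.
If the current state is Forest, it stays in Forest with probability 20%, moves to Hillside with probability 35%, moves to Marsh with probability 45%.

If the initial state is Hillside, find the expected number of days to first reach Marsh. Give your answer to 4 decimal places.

Let t(s) be the expected number of days to first reach Marsh from state s, with t(Marsh) = 0. Conditioning on the first day:
t(Hillside) = 1 + 0.25·t(Hillside) + 0.2·t(Forest)
t(Forest) = 1 + 0.35·t(Hillside) + 0.2·t(Forest)
Solving: t(Hillside) = 1.8868, t(Forest) = 2.0755.
Expected days from Hillside to Marsh: 1.8868.

1.8868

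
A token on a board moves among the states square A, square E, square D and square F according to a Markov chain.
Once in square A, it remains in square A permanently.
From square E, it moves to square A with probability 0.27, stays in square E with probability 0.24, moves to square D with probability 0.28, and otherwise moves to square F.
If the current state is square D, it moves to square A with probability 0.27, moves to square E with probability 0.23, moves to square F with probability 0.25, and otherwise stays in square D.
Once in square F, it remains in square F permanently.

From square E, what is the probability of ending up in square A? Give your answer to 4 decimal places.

0.5500

Let h(s) be the probability of absorption at square A starting from transient state s. Then h(square A) = 1 and h(square F) = 0. By first-step analysis:
h(square E) = 0.27·1 + 0.24·h(square E) + 0.28·h(square D) + 0.21·0
h(square D) = 0.27·1 + 0.23·h(square E) + 0.25·h(square D) + 0.25·0
Solving: h(square E) = 0.5500, h(square D) = 0.5287.
Starting from square E, the probability is 0.5500.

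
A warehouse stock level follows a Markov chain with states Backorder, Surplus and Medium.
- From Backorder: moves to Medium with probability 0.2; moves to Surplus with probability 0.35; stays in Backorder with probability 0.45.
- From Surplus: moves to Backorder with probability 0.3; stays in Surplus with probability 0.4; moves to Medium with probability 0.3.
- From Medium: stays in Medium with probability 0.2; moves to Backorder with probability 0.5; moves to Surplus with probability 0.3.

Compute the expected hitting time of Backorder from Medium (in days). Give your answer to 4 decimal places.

Let t(s) be the expected number of days to first reach Backorder from state s, with t(Backorder) = 0. Conditioning on the first day:
t(Surplus) = 1 + 0.4·t(Surplus) + 0.3·t(Medium)
t(Medium) = 1 + 0.3·t(Surplus) + 0.2·t(Medium)
Solving: t(Surplus) = 2.8205, t(Medium) = 2.3077.
Expected days from Medium to Backorder: 2.3077.

2.3077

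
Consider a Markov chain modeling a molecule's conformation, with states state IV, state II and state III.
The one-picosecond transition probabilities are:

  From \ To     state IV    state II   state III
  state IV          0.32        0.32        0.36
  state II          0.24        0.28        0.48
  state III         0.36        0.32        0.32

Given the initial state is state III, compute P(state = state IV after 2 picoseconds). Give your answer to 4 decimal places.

Sum over the intermediate state after 1 picosecond:
P = P(state III→state IV)·P(state IV→state IV) + P(state III→state II)·P(state II→state IV) + P(state III→state III)·P(state III→state IV)
  = 0.36×0.32 + 0.32×0.24 + 0.32×0.36
  = 0.1152 + 0.0768 + 0.1152 = 0.3072

0.3072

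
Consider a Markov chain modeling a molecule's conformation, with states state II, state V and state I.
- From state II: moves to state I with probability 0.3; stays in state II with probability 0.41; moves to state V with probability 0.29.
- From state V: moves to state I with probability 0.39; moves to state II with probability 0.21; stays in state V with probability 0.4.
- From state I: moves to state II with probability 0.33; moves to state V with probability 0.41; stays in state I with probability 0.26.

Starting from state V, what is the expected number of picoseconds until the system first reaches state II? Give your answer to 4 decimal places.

Let t(s) be the expected number of picoseconds to first reach state II from state s, with t(state II) = 0. Conditioning on the first picosecond:
t(state V) = 1 + 0.4·t(state V) + 0.39·t(state I)
t(state I) = 1 + 0.41·t(state V) + 0.26·t(state I)
Solving: t(state V) = 3.9775, t(state I) = 3.5551.
Expected picoseconds from state V to state II: 3.9775.

3.9775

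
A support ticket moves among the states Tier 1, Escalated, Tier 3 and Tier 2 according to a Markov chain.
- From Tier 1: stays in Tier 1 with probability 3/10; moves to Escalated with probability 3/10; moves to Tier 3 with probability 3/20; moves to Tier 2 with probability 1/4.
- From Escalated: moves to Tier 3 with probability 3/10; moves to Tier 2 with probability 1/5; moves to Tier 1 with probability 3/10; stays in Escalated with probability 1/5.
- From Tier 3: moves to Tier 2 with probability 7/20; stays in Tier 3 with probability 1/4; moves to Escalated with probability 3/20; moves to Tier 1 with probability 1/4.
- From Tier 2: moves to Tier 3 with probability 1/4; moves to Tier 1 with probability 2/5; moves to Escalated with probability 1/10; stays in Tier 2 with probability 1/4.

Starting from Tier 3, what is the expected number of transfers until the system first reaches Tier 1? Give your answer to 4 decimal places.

Let t(s) be the expected number of transfers to first reach Tier 1 from state s, with t(Tier 1) = 0. Conditioning on the first transfer:
t(Escalated) = 1 + 0.2·t(Escalated) + 0.3·t(Tier 3) + 0.2·t(Tier 2)
t(Tier 3) = 1 + 0.15·t(Escalated) + 0.25·t(Tier 3) + 0.35·t(Tier 2)
t(Tier 2) = 1 + 0.1·t(Escalated) + 0.25·t(Tier 3) + 0.25·t(Tier 2)
Solving: t(Escalated) = 3.2083, t(Tier 3) = 3.3121, t(Tier 2) = 2.8651.
Expected transfers from Tier 3 to Tier 1: 3.3121.

3.3121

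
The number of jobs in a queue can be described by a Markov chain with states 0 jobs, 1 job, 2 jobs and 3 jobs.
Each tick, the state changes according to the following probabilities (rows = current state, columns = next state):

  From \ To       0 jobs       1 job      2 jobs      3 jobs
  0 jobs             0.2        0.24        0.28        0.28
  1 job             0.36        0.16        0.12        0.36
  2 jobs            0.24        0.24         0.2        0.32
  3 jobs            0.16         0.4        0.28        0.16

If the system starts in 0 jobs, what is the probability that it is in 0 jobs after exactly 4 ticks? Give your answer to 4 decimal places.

Propagate the distribution vector 4 ticks from 0 jobs.
After 0 ticks: (1.0000, 0.0000, 0.0000, 0.0000)
After 1 tick: (0.2000, 0.2400, 0.2800, 0.2800)
After 2 ticks: (0.2384, 0.2656, 0.2192, 0.2768)
After 3 ticks: (0.2402, 0.2630, 0.2200, 0.2768)
After 4 ticks: (0.2398, 0.2632, 0.2203, 0.2766)
P(in 0 jobs after 4 ticks) = 0.2398

0.2398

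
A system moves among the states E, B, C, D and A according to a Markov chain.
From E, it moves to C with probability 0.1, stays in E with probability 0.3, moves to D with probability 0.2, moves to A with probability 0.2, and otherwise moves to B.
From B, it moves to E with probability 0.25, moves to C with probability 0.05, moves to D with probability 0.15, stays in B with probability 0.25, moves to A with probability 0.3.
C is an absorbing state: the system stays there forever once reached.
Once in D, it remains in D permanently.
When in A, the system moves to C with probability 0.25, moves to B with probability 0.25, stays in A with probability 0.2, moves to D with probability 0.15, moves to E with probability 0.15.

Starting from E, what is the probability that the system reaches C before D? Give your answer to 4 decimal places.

0.4074

Let h(s) be the probability of absorption at C starting from transient state s. Then h(C) = 1 and h(D) = 0. By first-step analysis:
h(E) = 0.3·h(E) + 0.2·h(B) + 0.1·1 + 0.2·0 + 0.2·h(A)
h(B) = 0.25·h(E) + 0.25·h(B) + 0.05·1 + 0.15·0 + 0.3·h(A)
h(A) = 0.15·h(E) + 0.25·h(B) + 0.25·1 + 0.15·0 + 0.2·h(A)
Solving: h(E) = 0.4074, h(B) = 0.4092, h(A) = 0.5168.
Starting from E, the probability is 0.4074.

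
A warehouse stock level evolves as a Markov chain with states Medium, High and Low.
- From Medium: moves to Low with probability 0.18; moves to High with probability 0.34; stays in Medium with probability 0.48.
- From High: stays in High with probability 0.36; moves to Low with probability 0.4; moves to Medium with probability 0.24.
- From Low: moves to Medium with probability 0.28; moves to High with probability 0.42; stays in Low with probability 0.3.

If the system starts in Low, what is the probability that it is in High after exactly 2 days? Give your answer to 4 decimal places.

0.3724

Sum over the intermediate state after 1 day:
P = P(Low→Medium)·P(Medium→High) + P(Low→High)·P(High→High) + P(Low→Low)·P(Low→High)
  = 0.28×0.34 + 0.42×0.36 + 0.3×0.42
  = 0.0952 + 0.1512 + 0.1260 = 0.3724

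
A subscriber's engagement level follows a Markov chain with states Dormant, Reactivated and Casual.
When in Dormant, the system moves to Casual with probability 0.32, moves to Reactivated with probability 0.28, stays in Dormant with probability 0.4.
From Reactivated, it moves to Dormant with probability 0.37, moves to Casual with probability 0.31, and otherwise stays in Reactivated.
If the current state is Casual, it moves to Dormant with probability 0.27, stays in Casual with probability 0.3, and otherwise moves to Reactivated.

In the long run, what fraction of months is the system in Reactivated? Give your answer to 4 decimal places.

Let the stationary distribution be π with π = πP and π_1 + π_2 + π_3 = 1.
π_1 = 0.4·π_1 + 0.37·π_2 + 0.27·π_3
π_2 = 0.28·π_1 + 0.32·π_2 + 0.43·π_3
Solving with the normalization constraint gives π = (0.3494, 0.3402, 0.3104).
So the stationary probability of Reactivated is 0.3402.

0.3402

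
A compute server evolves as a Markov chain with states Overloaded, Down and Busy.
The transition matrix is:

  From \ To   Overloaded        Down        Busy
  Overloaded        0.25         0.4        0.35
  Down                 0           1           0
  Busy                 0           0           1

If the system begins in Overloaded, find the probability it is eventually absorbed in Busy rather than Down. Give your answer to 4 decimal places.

0.4667

Let h(s) be the probability of absorption at Busy starting from transient state s. Then h(Busy) = 1 and h(Down) = 0. By first-step analysis:
h(Overloaded) = 0.25·h(Overloaded) + 0.4·0 + 0.35·1
Solving: h(Overloaded) = 0.4667.
Starting from Overloaded, the probability is 0.4667.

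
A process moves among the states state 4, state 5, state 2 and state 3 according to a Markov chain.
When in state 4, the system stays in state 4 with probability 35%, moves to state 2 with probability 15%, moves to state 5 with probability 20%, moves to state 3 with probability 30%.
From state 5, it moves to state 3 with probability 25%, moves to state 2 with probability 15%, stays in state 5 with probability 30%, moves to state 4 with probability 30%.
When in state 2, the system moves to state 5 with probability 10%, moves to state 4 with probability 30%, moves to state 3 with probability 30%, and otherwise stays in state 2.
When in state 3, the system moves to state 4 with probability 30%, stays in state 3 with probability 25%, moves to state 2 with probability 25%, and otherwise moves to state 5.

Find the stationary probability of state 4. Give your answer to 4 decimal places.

Let the stationary distribution be π with π = πP and π_1 + π_2 + π_3 + π_4 = 1.
π_1 = 0.35·π_1 + 0.3·π_2 + 0.3·π_3 + 0.3·π_4
π_2 = 0.2·π_1 + 0.3·π_2 + 0.1·π_3 + 0.2·π_4
π_3 = 0.15·π_1 + 0.15·π_2 + 0.3·π_3 + 0.25·π_4
Solving with the normalization constraint gives π = (0.3158, 0.1990, 0.2090, 0.2762).
So the stationary probability of state 4 is 0.3158.

0.3158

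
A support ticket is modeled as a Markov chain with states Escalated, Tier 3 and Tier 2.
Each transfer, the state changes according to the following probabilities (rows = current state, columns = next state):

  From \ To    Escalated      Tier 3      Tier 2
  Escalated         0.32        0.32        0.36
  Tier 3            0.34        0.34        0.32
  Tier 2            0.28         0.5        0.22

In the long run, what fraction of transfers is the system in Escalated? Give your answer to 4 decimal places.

Let the stationary distribution be π with π = πP and π_1 + π_2 + π_3 = 1.
π_1 = 0.32·π_1 + 0.34·π_2 + 0.28·π_3
π_2 = 0.32·π_1 + 0.34·π_2 + 0.5·π_3
Solving with the normalization constraint gives π = (0.3155, 0.3821, 0.3024).
So the stationary probability of Escalated is 0.3155.

0.3155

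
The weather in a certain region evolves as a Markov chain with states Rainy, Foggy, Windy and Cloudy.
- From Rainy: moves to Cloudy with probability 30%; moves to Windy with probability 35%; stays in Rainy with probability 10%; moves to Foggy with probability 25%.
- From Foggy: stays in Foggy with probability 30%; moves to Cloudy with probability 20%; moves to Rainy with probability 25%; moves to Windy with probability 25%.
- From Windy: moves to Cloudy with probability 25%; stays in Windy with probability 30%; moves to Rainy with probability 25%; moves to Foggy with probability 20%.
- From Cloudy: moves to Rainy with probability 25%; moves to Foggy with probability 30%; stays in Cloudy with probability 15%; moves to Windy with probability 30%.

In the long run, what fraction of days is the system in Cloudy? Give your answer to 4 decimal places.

Let the stationary distribution be π with π = πP and π_1 + π_2 + π_3 + π_4 = 1.
π_1 = 0.1·π_1 + 0.25·π_2 + 0.25·π_3 + 0.25·π_4
π_2 = 0.25·π_1 + 0.3·π_2 + 0.2·π_3 + 0.3·π_4
π_3 = 0.35·π_1 + 0.25·π_2 + 0.3·π_3 + 0.3·π_4
Solving with the normalization constraint gives π = (0.2174, 0.2593, 0.2979, 0.2254).
So the stationary probability of Cloudy is 0.2254.

0.2254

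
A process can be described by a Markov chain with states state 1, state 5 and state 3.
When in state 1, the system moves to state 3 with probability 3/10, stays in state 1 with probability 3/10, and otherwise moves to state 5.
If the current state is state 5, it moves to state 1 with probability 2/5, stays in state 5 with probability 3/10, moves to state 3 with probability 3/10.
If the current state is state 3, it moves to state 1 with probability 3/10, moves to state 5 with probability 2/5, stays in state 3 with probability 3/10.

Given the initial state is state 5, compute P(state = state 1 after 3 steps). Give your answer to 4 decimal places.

Propagate the distribution vector 3 steps from state 5.
After 0 steps: (0.0000, 1.0000, 0.0000)
After 1 step: (0.4000, 0.3000, 0.3000)
After 2 steps: (0.3300, 0.3700, 0.3000)
After 3 steps: (0.3370, 0.3630, 0.3000)
P(in state 1 after 3 steps) = 0.3370

0.3370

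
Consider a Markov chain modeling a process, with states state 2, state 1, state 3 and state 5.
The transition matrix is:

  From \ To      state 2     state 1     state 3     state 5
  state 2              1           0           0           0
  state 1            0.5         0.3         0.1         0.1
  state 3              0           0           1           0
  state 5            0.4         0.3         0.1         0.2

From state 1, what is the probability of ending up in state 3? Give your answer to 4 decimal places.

Let h(s) be the probability of absorption at state 3 starting from transient state s. Then h(state 3) = 1 and h(state 2) = 0. By first-step analysis:
h(state 1) = 0.5·0 + 0.3·h(state 1) + 0.1·1 + 0.1·h(state 5)
h(state 5) = 0.4·0 + 0.3·h(state 1) + 0.1·1 + 0.2·h(state 5)
Solving: h(state 1) = 0.1698, h(state 5) = 0.1887.
Starting from state 1, the probability is 0.1698.

0.1698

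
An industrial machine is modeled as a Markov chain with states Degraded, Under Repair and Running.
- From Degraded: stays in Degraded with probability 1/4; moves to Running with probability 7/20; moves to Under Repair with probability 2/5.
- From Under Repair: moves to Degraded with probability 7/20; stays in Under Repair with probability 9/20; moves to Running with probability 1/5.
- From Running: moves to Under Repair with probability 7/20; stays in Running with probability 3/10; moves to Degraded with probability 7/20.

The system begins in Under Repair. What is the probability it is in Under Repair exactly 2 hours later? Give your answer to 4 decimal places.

Sum over the intermediate state after 1 hour:
P = P(Under Repair→Degraded)·P(Degraded→Under Repair) + P(Under Repair→Under Repair)·P(Under Repair→Under Repair) + P(Under Repair→Running)·P(Running→Under Repair)
  = 0.35×0.4 + 0.45×0.45 + 0.2×0.35
  = 0.1400 + 0.2025 + 0.0700 = 0.4125

0.4125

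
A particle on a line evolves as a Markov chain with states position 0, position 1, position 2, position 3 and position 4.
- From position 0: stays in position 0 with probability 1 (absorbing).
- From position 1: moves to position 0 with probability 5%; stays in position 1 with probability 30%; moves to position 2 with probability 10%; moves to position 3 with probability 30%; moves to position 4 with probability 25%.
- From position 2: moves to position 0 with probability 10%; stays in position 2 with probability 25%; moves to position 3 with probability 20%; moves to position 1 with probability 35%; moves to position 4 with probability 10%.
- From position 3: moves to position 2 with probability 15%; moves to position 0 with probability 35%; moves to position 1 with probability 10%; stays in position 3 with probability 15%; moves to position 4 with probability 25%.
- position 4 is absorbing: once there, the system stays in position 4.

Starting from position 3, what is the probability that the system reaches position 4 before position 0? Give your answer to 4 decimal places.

0.4669

Let h(s) be the probability of absorption at position 4 starting from transient state s. Then h(position 4) = 1 and h(position 0) = 0. By first-step analysis:
h(position 1) = 0.05·0 + 0.3·h(position 1) + 0.1·h(position 2) + 0.3·h(position 3) + 0.25·1
h(position 2) = 0.1·0 + 0.35·h(position 1) + 0.25·h(position 2) + 0.2·h(position 3) + 0.1·1
h(position 3) = 0.35·0 + 0.1·h(position 1) + 0.15·h(position 2) + 0.15·h(position 3) + 0.25·1
Solving: h(position 1) = 0.6365, h(position 2) = 0.5549, h(position 3) = 0.4669.
Starting from position 3, the probability is 0.4669.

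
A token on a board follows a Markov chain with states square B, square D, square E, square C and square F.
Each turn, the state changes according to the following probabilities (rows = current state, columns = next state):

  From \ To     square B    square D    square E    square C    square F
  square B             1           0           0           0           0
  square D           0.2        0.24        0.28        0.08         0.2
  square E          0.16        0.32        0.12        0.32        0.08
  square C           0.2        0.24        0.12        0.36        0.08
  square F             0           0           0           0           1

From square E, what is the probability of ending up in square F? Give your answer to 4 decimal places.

Let h(s) be the probability of absorption at square F starting from transient state s. Then h(square F) = 1 and h(square B) = 0. By first-step analysis:
h(square D) = 0.2·0 + 0.24·h(square D) + 0.28·h(square E) + 0.08·h(square C) + 0.2·1
h(square E) = 0.16·0 + 0.32·h(square D) + 0.12·h(square E) + 0.32·h(square C) + 0.08·1
h(square C) = 0.2·0 + 0.24·h(square D) + 0.12·h(square E) + 0.36·h(square C) + 0.08·1
Solving: h(square D) = 0.4428, h(square E) = 0.3840, h(square C) = 0.3631.
Starting from square E, the probability is 0.3840.

0.3840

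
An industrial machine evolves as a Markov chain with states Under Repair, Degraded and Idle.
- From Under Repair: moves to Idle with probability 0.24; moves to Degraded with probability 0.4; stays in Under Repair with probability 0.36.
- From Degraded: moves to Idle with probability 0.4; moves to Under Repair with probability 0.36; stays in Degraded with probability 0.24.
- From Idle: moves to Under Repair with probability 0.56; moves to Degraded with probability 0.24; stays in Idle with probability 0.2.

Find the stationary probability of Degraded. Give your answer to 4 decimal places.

0.3065

Let the stationary distribution be π with π = πP and π_1 + π_2 + π_3 = 1.
π_1 = 0.36·π_1 + 0.36·π_2 + 0.56·π_3
π_2 = 0.4·π_1 + 0.24·π_2 + 0.24·π_3
Solving with the normalization constraint gives π = (0.4156, 0.3065, 0.2779).
So the stationary probability of Degraded is 0.3065.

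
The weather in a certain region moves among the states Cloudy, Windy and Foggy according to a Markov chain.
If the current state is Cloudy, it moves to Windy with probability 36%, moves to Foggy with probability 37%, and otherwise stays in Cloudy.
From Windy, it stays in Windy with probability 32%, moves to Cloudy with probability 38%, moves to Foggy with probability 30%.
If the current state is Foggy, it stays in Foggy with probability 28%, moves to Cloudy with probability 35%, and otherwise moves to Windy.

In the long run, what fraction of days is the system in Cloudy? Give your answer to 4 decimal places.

Let the stationary distribution be π with π = πP and π_1 + π_2 + π_3 = 1.
π_1 = 0.27·π_1 + 0.38·π_2 + 0.35·π_3
π_2 = 0.36·π_1 + 0.32·π_2 + 0.37·π_3
Solving with the normalization constraint gives π = (0.3338, 0.3492, 0.3170).
So the stationary probability of Cloudy is 0.3338.

0.3338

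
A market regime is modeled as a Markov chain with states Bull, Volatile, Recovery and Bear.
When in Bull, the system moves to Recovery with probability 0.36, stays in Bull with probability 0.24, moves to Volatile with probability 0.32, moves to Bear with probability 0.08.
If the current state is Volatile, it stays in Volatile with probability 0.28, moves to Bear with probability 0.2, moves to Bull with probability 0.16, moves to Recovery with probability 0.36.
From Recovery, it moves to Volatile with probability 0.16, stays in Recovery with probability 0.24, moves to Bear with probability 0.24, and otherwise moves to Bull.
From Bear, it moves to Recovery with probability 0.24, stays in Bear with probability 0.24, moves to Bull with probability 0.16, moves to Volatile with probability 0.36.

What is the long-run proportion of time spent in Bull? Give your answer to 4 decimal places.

Let the stationary distribution be π with π = πP and π_1 + π_2 + π_3 + π_4 = 1.
π_1 = 0.24·π_1 + 0.16·π_2 + 0.36·π_3 + 0.16·π_4
π_2 = 0.32·π_1 + 0.28·π_2 + 0.16·π_3 + 0.36·π_4
π_3 = 0.36·π_1 + 0.36·π_2 + 0.24·π_3 + 0.24·π_4
Solving with the normalization constraint gives π = (0.2393, 0.2687, 0.3010, 0.1910).
So the stationary probability of Bull is 0.2393.

0.2393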